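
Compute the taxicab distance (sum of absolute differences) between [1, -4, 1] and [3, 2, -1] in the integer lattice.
10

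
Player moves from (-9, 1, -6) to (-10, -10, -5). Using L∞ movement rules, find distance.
11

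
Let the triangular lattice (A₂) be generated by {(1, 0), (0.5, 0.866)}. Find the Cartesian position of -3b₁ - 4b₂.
(-5, -3.464)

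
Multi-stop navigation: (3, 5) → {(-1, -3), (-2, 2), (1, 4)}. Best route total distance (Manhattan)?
14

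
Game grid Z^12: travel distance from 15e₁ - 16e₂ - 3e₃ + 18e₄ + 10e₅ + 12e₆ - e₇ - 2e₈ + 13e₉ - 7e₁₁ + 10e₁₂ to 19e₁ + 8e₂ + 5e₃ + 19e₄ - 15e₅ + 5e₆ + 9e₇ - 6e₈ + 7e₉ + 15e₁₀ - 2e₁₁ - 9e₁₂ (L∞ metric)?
25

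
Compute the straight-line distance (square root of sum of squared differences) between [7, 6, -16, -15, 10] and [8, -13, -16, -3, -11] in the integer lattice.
30.7734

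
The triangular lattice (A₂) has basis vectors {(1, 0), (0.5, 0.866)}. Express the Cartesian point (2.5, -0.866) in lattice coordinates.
3b₁ - b₂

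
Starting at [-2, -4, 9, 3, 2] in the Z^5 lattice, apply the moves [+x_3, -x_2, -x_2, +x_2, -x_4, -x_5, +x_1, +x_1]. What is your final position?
(0, -5, 10, 2, 1)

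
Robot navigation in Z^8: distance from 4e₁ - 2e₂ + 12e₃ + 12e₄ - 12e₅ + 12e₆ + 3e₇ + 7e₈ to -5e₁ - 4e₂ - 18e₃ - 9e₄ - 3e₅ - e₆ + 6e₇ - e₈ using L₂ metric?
41.821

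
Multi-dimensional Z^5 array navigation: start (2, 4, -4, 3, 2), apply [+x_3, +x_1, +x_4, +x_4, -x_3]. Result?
(3, 4, -4, 5, 2)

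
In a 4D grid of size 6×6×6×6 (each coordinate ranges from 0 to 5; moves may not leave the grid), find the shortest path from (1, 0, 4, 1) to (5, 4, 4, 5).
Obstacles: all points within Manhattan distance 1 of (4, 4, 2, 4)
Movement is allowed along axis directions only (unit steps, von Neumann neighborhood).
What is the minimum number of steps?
12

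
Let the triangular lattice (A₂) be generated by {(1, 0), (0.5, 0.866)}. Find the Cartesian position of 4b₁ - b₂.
(3.5, -0.866)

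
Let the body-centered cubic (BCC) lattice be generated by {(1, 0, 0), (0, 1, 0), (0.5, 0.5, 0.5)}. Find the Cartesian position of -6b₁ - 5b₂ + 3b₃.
(-4.5, -3.5, 1.5)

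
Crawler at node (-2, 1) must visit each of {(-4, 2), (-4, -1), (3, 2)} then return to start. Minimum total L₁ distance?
20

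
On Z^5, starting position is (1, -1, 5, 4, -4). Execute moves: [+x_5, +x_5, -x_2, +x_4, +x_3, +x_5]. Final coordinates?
(1, -2, 6, 5, -1)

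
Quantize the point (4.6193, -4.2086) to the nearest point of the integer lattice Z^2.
(5, -4)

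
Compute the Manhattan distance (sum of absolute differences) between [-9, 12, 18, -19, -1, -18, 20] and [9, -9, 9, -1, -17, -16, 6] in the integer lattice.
98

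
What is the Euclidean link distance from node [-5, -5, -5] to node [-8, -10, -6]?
5.91608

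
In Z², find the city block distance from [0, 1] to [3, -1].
5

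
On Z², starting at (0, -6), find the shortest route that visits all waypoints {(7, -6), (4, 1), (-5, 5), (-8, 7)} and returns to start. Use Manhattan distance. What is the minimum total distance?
56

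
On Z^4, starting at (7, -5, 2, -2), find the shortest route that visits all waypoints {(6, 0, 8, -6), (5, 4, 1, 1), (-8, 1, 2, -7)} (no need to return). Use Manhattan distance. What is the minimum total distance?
56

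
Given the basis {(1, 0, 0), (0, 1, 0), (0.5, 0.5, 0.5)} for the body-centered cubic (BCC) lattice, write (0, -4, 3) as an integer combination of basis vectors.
-3b₁ - 7b₂ + 6b₃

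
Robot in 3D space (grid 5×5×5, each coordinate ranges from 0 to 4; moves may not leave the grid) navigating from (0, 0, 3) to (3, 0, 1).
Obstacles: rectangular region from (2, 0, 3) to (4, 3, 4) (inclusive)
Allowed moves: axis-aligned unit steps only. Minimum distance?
5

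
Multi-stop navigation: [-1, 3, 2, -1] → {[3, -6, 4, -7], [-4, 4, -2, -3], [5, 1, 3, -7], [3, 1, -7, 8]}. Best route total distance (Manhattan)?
73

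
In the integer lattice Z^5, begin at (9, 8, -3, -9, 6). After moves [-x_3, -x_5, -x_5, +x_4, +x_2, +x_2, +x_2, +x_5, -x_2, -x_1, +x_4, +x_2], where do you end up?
(8, 11, -4, -7, 5)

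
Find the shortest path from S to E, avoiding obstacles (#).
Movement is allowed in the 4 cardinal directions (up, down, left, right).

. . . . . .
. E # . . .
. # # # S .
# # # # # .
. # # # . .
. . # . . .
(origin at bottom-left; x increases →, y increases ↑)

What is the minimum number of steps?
6
(one shortest path: (4, 3) → (4, 4) → (3, 4) → (3, 5) → (2, 5) → (1, 5) → (1, 4))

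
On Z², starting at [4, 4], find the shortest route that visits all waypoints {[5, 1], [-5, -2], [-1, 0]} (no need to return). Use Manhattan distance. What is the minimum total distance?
17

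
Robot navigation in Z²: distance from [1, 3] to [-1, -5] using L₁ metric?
10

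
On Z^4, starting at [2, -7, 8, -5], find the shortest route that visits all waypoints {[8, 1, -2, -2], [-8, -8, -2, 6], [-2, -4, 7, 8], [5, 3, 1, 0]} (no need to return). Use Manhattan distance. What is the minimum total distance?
85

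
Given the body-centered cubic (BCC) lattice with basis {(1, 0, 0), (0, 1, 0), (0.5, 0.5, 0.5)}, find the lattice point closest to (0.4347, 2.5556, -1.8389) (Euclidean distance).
(0.5, 2.5, -1.5)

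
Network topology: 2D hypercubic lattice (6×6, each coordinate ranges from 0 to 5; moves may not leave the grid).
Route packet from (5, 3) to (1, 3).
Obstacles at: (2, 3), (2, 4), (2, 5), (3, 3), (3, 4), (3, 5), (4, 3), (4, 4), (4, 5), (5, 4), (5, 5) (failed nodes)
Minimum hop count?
6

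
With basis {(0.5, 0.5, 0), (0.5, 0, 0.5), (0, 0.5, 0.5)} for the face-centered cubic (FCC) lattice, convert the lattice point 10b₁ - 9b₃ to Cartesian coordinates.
(5, 0.5, -4.5)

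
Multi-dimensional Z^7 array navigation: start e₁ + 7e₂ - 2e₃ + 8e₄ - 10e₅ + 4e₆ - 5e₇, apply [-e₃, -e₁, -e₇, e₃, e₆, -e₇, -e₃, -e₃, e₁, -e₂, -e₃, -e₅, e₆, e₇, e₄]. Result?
(1, 6, -5, 9, -11, 6, -6)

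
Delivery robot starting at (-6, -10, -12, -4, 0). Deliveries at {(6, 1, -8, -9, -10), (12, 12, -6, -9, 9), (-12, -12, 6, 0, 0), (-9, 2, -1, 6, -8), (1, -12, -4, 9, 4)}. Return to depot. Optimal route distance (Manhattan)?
240
(one optimal route: (-6, -10, -12, -4, 0) → (-12, -12, 6, 0, 0) → (-9, 2, -1, 6, -8) → (6, 1, -8, -9, -10) → (12, 12, -6, -9, 9) → (1, -12, -4, 9, 4) → (-6, -10, -12, -4, 0))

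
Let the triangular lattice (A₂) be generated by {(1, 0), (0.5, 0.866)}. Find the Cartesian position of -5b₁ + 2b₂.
(-4, 1.732)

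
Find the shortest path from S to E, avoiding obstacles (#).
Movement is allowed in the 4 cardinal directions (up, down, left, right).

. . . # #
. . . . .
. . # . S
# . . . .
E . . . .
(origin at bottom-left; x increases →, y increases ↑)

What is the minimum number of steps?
6
(one shortest path: (4, 2) → (3, 2) → (3, 1) → (2, 1) → (1, 1) → (1, 0) → (0, 0))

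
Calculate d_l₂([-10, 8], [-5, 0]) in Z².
9.43398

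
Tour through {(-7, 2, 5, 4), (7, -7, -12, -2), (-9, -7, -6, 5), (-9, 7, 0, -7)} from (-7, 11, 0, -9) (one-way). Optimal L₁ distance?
83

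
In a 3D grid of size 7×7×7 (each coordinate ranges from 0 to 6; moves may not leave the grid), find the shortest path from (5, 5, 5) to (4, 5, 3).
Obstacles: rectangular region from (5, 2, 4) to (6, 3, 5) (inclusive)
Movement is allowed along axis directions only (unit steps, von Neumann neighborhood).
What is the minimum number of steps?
3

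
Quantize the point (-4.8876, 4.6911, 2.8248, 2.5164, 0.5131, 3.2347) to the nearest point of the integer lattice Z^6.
(-5, 5, 3, 3, 1, 3)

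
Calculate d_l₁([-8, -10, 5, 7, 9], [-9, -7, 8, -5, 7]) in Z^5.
21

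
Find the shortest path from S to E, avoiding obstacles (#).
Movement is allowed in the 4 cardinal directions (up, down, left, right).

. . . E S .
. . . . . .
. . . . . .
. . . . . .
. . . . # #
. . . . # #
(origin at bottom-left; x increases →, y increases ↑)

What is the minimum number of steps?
1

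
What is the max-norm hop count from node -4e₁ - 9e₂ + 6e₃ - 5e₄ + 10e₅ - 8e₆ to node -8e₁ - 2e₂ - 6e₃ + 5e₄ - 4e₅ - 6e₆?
14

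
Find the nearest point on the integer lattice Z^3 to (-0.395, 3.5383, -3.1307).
(0, 4, -3)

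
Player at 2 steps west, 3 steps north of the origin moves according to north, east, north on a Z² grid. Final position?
(-1, 5)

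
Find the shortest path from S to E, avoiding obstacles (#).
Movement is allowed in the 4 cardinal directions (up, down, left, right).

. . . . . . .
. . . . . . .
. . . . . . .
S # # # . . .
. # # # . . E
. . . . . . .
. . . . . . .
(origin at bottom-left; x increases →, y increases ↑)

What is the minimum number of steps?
9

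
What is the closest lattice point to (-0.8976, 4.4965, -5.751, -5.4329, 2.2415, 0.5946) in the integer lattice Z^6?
(-1, 4, -6, -5, 2, 1)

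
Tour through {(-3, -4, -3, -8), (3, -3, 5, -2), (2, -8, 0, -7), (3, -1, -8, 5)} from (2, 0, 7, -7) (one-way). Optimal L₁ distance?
67
(one optimal route: (2, 0, 7, -7) → (3, -3, 5, -2) → (2, -8, 0, -7) → (-3, -4, -3, -8) → (3, -1, -8, 5))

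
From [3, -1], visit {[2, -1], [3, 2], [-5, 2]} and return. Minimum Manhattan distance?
22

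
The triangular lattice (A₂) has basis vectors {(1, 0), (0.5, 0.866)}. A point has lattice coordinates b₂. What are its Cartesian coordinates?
(0.5, 0.866)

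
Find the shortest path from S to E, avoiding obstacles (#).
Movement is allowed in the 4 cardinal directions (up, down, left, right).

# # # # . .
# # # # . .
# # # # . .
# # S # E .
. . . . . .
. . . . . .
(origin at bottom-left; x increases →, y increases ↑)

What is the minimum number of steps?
4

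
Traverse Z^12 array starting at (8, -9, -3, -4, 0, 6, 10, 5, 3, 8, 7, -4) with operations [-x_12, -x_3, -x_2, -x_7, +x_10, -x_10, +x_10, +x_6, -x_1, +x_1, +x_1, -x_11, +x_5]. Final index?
(9, -10, -4, -4, 1, 7, 9, 5, 3, 9, 6, -5)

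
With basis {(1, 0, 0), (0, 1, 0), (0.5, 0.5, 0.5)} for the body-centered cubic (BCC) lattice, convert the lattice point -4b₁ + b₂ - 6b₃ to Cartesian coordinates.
(-7, -2, -3)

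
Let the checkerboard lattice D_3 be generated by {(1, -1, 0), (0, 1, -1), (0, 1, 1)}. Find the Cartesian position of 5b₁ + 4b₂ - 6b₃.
(5, -7, -10)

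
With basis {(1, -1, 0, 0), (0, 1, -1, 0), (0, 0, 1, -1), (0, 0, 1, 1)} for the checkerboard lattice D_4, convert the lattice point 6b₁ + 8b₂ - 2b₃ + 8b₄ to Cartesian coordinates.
(6, 2, -2, 10)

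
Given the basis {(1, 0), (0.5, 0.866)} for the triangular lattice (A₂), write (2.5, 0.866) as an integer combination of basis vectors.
2b₁ + b₂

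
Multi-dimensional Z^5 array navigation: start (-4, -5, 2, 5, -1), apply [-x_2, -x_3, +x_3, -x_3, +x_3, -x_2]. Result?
(-4, -7, 2, 5, -1)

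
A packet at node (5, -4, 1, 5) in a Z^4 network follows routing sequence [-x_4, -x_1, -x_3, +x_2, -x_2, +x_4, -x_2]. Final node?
(4, -5, 0, 5)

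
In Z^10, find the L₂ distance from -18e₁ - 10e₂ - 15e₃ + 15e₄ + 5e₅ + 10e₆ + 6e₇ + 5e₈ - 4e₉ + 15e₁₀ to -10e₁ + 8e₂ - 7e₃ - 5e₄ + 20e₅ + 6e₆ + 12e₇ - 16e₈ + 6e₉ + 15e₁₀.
40.8656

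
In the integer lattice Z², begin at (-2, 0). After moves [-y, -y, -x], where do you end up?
(-3, -2)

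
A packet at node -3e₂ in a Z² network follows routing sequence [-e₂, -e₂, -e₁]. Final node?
(-1, -5)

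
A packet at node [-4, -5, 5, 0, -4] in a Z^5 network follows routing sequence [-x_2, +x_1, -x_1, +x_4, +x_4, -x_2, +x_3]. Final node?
(-4, -7, 6, 2, -4)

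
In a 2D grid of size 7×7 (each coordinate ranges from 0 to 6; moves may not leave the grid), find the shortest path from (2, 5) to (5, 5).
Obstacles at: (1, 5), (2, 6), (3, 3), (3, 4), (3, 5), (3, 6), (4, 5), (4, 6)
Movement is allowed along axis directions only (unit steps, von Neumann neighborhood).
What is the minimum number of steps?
9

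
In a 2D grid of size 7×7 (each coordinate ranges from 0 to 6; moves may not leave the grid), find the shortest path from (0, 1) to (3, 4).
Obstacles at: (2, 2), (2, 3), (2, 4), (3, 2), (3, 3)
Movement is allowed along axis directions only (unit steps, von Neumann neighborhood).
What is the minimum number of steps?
8
(one shortest path: (0, 1) → (1, 1) → (2, 1) → (3, 1) → (4, 1) → (4, 2) → (4, 3) → (4, 4) → (3, 4))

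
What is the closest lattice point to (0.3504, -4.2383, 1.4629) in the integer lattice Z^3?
(0, -4, 1)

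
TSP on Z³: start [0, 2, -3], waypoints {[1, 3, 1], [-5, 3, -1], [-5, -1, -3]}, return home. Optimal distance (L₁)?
28
(one optimal route: (0, 2, -3) → (1, 3, 1) → (-5, 3, -1) → (-5, -1, -3) → (0, 2, -3))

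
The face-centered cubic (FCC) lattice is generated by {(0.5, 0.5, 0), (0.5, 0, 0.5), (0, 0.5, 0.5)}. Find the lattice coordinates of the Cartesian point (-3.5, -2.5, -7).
b₁ - 8b₂ - 6b₃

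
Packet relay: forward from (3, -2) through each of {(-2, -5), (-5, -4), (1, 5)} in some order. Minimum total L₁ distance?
26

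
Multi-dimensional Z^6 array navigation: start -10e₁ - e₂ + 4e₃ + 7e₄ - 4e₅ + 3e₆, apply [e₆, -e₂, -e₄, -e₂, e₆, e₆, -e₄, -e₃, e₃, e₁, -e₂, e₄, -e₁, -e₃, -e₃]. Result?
(-10, -4, 2, 6, -4, 6)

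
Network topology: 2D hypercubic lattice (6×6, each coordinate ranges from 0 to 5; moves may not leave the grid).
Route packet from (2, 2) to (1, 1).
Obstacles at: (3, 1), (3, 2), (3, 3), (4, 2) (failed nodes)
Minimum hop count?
2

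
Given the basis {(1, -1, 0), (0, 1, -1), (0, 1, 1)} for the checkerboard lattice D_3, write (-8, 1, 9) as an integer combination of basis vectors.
-8b₁ - 8b₂ + b₃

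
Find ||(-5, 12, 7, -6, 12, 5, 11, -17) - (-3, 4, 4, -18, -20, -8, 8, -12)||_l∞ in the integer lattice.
32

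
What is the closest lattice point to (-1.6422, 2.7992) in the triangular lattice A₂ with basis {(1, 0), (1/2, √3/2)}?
(-1.5, 2.598)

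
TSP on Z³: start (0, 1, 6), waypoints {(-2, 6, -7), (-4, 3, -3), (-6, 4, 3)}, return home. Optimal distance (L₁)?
50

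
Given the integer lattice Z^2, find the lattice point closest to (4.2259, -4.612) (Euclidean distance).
(4, -5)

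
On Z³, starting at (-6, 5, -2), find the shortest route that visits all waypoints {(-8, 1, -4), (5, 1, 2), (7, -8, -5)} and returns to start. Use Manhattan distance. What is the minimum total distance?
70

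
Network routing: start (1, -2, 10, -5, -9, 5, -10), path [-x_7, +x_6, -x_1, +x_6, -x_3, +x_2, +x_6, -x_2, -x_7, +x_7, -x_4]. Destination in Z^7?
(0, -2, 9, -6, -9, 8, -11)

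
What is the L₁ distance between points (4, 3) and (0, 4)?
5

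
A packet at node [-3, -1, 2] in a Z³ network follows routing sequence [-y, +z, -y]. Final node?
(-3, -3, 3)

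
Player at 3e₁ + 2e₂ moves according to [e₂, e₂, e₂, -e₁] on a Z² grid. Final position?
(2, 5)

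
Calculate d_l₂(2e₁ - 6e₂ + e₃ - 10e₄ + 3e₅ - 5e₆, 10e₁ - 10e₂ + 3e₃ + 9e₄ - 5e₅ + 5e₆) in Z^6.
24.6779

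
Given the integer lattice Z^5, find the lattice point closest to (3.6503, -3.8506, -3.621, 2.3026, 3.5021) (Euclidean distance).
(4, -4, -4, 2, 4)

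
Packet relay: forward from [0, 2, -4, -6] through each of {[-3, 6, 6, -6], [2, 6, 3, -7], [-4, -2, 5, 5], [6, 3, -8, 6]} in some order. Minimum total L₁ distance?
73
(one optimal route: (0, 2, -4, -6) → (2, 6, 3, -7) → (-3, 6, 6, -6) → (-4, -2, 5, 5) → (6, 3, -8, 6))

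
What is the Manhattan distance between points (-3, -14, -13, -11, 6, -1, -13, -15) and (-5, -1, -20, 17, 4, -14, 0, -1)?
92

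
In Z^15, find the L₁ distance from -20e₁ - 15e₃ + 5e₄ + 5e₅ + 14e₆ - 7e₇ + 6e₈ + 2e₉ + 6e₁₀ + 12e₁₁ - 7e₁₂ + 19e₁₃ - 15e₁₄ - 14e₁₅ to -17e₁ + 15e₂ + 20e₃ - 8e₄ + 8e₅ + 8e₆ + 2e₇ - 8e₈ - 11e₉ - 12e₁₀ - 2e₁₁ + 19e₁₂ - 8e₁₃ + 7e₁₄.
232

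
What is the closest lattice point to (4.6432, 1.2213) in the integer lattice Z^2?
(5, 1)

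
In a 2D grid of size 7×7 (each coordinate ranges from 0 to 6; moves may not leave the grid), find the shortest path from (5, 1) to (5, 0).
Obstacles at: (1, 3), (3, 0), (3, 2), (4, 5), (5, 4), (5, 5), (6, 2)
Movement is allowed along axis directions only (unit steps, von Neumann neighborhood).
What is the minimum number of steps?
1
(one shortest path: (5, 1) → (5, 0))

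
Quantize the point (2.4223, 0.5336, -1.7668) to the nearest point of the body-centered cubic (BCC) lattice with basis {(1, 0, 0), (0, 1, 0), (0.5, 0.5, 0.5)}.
(2.5, 0.5, -1.5)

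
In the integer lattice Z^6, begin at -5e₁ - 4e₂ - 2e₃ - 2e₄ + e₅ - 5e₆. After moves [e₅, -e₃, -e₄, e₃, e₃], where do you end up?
(-5, -4, -1, -3, 2, -5)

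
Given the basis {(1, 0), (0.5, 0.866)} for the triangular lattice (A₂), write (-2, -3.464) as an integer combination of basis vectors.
-4b₂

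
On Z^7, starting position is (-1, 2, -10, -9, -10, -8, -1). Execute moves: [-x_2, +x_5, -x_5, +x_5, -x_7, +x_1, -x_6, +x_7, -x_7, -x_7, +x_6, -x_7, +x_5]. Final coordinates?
(0, 1, -10, -9, -8, -8, -4)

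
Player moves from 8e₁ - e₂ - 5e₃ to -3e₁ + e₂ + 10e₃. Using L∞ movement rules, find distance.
15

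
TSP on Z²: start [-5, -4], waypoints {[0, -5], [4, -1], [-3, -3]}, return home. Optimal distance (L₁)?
26
(one optimal route: (-5, -4) → (0, -5) → (4, -1) → (-3, -3) → (-5, -4))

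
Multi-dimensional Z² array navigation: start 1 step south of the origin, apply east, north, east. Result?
(2, 0)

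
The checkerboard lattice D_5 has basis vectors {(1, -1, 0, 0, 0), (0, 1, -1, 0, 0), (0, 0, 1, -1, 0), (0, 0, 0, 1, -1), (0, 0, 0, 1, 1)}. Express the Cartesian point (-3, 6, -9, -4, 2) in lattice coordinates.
-3b₁ + 3b₂ - 6b₃ - 6b₄ - 4b₅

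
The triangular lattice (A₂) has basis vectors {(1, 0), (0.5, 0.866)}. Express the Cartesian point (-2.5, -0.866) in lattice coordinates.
-2b₁ - b₂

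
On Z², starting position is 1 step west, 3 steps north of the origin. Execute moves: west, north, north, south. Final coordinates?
(-2, 4)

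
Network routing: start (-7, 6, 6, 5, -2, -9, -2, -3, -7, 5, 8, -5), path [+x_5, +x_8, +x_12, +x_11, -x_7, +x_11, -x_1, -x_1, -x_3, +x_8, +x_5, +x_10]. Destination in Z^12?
(-9, 6, 5, 5, 0, -9, -3, -1, -7, 6, 10, -4)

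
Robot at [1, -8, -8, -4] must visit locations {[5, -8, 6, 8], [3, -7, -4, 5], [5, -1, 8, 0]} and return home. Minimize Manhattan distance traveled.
80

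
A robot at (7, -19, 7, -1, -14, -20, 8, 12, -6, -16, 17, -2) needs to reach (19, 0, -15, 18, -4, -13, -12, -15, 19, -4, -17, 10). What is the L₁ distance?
219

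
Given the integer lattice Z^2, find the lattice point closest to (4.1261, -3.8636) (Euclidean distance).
(4, -4)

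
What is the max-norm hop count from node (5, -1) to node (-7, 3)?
12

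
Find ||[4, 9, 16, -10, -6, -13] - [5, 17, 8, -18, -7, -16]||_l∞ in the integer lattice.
8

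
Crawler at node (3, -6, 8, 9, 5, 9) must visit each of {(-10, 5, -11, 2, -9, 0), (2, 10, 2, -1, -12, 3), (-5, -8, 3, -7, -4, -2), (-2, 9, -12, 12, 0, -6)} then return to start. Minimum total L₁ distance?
236
(one optimal route: (3, -6, 8, 9, 5, 9) → (-5, -8, 3, -7, -4, -2) → (2, 10, 2, -1, -12, 3) → (-10, 5, -11, 2, -9, 0) → (-2, 9, -12, 12, 0, -6) → (3, -6, 8, 9, 5, 9))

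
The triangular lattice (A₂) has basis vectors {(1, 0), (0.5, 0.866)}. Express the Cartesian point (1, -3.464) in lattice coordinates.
3b₁ - 4b₂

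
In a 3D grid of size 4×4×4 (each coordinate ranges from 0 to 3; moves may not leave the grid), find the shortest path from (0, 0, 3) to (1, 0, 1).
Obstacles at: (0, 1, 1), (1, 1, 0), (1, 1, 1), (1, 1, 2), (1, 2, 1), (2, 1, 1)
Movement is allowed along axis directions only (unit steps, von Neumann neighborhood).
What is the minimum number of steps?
3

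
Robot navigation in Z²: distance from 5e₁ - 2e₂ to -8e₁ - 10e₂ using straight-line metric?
15.2643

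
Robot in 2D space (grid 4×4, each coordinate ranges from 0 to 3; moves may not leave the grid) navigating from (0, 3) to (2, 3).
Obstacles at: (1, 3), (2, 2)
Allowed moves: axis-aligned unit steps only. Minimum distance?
8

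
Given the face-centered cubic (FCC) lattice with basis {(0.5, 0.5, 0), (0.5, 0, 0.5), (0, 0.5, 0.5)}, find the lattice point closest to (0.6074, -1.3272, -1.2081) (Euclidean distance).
(0.5, -1.5, -1)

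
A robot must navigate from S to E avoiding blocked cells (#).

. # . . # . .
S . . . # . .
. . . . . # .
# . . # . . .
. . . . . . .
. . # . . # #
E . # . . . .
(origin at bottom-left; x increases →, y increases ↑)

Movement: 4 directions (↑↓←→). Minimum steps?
7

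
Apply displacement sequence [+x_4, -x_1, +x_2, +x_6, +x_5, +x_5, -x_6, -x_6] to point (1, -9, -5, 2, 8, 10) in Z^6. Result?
(0, -8, -5, 3, 10, 9)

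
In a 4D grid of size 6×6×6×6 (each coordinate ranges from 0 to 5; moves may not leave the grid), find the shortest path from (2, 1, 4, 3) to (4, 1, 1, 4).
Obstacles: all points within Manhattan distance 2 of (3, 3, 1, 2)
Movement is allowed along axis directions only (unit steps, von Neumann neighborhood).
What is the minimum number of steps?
6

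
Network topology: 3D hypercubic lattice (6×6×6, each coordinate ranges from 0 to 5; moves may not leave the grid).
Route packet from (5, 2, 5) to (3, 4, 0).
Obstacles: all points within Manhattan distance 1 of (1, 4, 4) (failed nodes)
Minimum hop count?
9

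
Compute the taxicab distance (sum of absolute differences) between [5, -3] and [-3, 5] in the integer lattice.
16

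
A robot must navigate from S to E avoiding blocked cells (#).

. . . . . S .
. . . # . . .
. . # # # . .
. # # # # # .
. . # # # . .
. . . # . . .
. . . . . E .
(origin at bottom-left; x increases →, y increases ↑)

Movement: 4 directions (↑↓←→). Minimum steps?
8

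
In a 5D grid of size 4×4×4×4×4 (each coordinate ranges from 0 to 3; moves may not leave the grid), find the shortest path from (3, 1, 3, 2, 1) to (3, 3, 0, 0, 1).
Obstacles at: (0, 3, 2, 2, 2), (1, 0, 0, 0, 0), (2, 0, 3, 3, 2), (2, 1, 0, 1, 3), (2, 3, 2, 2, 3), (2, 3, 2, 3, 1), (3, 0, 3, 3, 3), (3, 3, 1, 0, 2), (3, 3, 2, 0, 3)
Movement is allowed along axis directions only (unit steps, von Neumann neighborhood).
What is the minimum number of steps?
7
(one shortest path: (3, 1, 3, 2, 1) → (3, 2, 3, 2, 1) → (3, 3, 3, 2, 1) → (3, 3, 2, 2, 1) → (3, 3, 1, 2, 1) → (3, 3, 0, 2, 1) → (3, 3, 0, 1, 1) → (3, 3, 0, 0, 1))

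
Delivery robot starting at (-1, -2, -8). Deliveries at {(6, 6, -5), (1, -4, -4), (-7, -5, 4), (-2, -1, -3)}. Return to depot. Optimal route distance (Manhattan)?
74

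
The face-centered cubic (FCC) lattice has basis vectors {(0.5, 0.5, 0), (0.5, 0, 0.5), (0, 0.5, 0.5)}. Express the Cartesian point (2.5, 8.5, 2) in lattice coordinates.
9b₁ - 4b₂ + 8b₃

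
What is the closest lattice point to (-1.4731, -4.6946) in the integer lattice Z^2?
(-1, -5)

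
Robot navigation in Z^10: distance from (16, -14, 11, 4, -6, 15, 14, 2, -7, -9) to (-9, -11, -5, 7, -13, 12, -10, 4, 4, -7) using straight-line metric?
40.7676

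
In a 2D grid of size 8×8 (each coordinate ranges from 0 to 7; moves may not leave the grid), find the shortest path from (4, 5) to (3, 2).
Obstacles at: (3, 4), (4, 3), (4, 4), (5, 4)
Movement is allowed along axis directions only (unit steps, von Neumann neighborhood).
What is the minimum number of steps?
6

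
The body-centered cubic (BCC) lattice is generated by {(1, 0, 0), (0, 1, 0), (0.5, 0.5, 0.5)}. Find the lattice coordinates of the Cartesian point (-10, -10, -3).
-7b₁ - 7b₂ - 6b₃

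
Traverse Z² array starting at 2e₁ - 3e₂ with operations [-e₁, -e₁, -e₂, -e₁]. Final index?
(-1, -4)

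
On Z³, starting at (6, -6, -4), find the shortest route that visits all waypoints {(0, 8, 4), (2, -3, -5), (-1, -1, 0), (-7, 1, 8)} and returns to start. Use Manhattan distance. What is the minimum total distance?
80
(one optimal route: (6, -6, -4) → (0, 8, 4) → (-7, 1, 8) → (-1, -1, 0) → (2, -3, -5) → (6, -6, -4))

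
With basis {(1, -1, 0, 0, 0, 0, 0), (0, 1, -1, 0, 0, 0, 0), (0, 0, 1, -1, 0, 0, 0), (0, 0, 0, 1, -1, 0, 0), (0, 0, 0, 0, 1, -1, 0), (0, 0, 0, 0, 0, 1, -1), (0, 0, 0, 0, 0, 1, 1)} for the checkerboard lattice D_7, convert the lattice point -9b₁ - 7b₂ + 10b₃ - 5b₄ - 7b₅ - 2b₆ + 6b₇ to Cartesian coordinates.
(-9, 2, 17, -15, -2, 11, 8)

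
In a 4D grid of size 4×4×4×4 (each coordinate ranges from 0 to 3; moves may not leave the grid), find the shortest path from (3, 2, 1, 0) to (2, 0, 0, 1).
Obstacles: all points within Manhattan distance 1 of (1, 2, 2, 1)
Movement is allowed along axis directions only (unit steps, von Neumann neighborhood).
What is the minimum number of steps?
5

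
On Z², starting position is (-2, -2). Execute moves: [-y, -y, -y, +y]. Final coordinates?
(-2, -4)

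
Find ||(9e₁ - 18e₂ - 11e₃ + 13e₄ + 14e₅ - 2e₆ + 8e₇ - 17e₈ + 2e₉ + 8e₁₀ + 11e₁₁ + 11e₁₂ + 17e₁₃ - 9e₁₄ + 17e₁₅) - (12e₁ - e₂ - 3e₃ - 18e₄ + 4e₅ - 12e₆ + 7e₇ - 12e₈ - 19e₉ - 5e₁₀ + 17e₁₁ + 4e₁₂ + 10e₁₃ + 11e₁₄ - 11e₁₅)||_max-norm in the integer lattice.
31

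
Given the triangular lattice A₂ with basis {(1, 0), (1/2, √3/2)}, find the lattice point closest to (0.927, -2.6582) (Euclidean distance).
(0.5, -2.598)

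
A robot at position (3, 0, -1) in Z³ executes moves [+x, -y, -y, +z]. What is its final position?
(4, -2, 0)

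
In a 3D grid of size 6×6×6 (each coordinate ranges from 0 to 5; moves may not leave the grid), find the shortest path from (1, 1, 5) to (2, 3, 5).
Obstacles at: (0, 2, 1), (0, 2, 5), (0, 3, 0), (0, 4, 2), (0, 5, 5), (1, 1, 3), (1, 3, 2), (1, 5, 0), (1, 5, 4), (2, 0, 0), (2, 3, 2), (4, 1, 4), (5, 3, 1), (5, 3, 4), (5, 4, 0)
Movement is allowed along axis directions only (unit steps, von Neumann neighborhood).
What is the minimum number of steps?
3
(one shortest path: (1, 1, 5) → (2, 1, 5) → (2, 2, 5) → (2, 3, 5))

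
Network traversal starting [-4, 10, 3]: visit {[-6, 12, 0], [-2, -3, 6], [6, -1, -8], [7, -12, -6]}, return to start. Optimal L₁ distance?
102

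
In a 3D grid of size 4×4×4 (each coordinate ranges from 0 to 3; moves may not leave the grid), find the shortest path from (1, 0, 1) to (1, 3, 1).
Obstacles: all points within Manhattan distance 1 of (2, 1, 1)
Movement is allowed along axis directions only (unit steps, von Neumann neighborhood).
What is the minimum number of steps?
5
(one shortest path: (1, 0, 1) → (0, 0, 1) → (0, 1, 1) → (0, 2, 1) → (1, 2, 1) → (1, 3, 1))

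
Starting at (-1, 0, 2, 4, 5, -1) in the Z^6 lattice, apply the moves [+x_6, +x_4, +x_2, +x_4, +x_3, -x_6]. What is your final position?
(-1, 1, 3, 6, 5, -1)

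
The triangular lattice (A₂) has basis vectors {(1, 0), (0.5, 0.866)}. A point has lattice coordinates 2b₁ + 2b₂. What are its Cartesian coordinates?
(3, 1.732)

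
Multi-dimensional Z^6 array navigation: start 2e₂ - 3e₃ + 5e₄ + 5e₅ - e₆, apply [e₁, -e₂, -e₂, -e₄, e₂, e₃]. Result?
(1, 1, -2, 4, 5, -1)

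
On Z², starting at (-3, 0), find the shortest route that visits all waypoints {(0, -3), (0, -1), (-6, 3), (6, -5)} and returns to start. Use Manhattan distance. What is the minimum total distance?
40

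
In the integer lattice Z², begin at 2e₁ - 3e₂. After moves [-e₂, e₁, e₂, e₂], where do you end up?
(3, -2)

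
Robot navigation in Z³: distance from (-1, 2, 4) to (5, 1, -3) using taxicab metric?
14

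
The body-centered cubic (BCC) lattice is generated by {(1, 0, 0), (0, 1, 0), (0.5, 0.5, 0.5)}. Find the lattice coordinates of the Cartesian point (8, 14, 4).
4b₁ + 10b₂ + 8b₃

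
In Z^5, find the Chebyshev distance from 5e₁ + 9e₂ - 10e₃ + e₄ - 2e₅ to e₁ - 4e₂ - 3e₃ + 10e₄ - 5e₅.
13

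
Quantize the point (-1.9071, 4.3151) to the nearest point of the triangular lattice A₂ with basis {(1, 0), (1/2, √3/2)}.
(-1.5, 4.33)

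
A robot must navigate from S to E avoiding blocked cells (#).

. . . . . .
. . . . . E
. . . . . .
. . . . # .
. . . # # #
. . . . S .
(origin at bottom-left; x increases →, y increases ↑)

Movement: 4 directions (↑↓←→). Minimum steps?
9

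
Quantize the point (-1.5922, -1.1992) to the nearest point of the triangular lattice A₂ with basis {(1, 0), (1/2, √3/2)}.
(-1.5, -0.866)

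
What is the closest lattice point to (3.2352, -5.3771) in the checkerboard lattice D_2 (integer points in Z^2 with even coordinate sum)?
(3, -5)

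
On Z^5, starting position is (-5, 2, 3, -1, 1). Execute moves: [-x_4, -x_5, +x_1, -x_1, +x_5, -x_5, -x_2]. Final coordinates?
(-5, 1, 3, -2, 0)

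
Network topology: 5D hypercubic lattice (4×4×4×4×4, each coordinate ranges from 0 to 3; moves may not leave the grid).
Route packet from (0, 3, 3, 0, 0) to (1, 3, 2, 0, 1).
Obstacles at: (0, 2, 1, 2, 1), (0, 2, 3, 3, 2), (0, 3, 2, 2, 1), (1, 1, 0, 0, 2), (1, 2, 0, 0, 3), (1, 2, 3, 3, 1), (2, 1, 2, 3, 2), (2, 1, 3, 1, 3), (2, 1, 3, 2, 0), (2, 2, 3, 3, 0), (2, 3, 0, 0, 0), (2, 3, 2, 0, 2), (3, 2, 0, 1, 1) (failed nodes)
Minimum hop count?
3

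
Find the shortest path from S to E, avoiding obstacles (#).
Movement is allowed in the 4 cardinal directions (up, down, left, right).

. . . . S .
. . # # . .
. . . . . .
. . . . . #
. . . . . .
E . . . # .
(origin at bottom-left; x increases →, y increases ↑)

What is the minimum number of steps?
9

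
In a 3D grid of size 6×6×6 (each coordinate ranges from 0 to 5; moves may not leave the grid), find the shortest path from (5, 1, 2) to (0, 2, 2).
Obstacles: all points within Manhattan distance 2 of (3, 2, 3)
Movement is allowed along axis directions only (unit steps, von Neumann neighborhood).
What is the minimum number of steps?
8
(one shortest path: (5, 1, 2) → (4, 1, 2) → (4, 0, 2) → (3, 0, 2) → (2, 0, 2) → (1, 0, 2) → (0, 0, 2) → (0, 1, 2) → (0, 2, 2))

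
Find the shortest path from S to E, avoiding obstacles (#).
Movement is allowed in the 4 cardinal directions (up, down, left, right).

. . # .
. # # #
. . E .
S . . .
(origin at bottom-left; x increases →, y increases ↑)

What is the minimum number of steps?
3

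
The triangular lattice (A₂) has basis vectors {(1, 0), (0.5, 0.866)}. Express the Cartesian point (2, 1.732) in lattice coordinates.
b₁ + 2b₂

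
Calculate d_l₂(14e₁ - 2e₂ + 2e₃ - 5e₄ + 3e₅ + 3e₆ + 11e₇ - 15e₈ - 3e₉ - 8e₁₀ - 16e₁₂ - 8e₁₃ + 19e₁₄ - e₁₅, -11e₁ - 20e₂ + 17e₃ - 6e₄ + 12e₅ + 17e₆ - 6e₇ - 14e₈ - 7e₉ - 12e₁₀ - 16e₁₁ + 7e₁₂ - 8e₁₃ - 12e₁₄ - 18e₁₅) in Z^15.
61.7171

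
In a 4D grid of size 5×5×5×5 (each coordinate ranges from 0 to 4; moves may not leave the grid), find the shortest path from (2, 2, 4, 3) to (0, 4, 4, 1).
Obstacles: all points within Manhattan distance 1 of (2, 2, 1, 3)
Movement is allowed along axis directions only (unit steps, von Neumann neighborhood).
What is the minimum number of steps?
6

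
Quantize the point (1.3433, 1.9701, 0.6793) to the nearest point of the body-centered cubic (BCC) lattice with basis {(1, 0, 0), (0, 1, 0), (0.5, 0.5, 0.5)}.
(1, 2, 1)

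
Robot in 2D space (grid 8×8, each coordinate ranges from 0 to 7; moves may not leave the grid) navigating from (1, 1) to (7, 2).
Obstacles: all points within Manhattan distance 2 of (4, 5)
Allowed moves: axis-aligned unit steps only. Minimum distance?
7
(one shortest path: (1, 1) → (2, 1) → (3, 1) → (4, 1) → (5, 1) → (6, 1) → (7, 1) → (7, 2))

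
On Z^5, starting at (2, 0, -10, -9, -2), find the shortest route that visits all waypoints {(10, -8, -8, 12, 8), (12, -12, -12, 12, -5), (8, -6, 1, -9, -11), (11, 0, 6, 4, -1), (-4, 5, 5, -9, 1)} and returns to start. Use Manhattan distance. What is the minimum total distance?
210
(one optimal route: (2, 0, -10, -9, -2) → (8, -6, 1, -9, -11) → (12, -12, -12, 12, -5) → (10, -8, -8, 12, 8) → (11, 0, 6, 4, -1) → (-4, 5, 5, -9, 1) → (2, 0, -10, -9, -2))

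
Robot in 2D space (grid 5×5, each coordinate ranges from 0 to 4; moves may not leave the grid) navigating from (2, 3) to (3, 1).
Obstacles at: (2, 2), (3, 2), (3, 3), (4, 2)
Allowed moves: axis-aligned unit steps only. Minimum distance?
5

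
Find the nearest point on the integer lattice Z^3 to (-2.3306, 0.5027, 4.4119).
(-2, 1, 4)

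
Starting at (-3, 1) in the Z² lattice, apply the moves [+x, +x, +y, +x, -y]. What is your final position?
(0, 1)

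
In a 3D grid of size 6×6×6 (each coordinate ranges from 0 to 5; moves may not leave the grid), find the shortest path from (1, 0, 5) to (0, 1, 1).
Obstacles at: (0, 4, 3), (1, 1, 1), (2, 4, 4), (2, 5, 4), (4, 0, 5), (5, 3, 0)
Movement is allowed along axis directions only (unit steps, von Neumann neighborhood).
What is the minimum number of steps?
6
(one shortest path: (1, 0, 5) → (0, 0, 5) → (0, 1, 5) → (0, 1, 4) → (0, 1, 3) → (0, 1, 2) → (0, 1, 1))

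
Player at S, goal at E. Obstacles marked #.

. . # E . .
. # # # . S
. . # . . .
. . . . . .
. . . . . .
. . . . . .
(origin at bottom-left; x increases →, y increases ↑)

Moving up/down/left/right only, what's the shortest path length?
3
(one shortest path: (5, 4) → (4, 4) → (4, 5) → (3, 5))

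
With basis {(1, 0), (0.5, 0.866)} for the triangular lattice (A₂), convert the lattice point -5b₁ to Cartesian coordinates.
(-5, 0)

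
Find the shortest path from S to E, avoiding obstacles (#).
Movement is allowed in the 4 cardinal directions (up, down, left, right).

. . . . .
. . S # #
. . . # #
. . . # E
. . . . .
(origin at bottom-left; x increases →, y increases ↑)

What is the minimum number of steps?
6
(one shortest path: (2, 3) → (2, 2) → (2, 1) → (2, 0) → (3, 0) → (4, 0) → (4, 1))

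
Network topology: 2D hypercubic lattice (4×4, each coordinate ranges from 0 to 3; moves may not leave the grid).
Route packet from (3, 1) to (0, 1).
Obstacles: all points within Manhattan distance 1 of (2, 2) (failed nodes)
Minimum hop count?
5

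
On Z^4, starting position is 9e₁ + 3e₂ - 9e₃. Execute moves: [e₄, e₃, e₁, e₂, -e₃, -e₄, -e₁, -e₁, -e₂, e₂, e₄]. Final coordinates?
(8, 4, -9, 1)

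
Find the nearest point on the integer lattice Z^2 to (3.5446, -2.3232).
(4, -2)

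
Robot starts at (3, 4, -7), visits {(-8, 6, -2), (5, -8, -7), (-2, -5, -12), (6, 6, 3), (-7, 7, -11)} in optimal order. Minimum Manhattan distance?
77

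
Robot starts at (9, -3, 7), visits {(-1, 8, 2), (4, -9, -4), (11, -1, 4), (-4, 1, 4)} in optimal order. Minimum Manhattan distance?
64
(one optimal route: (9, -3, 7) → (11, -1, 4) → (-4, 1, 4) → (-1, 8, 2) → (4, -9, -4))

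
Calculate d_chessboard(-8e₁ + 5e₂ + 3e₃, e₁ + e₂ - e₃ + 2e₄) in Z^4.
9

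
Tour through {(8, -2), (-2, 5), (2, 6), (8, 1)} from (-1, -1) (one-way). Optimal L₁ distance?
26
(one optimal route: (-1, -1) → (-2, 5) → (2, 6) → (8, 1) → (8, -2))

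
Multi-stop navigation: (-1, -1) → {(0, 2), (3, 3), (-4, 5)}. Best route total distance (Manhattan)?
17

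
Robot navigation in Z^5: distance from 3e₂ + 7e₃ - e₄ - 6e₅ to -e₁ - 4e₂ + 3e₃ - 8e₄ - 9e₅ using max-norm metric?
7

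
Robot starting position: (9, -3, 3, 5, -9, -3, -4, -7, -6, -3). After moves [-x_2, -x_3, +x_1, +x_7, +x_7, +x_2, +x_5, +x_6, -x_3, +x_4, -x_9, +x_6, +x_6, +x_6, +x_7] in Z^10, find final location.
(10, -3, 1, 6, -8, 1, -1, -7, -7, -3)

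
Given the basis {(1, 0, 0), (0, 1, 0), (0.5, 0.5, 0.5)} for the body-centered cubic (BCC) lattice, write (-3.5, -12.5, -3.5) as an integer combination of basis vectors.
-9b₂ - 7b₃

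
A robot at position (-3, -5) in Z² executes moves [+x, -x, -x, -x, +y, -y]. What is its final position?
(-5, -5)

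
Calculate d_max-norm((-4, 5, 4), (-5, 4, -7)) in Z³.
11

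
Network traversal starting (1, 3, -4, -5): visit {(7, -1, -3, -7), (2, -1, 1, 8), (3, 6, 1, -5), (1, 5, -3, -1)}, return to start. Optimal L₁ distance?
76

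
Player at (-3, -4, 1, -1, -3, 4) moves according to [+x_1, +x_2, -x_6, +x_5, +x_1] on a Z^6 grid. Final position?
(-1, -3, 1, -1, -2, 3)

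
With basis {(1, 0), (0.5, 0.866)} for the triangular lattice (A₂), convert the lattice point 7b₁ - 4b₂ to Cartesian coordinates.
(5, -3.464)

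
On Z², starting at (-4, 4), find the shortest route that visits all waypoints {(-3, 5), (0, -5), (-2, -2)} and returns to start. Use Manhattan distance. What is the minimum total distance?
28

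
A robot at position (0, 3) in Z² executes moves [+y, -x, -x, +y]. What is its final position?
(-2, 5)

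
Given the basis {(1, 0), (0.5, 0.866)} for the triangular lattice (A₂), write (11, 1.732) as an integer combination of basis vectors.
10b₁ + 2b₂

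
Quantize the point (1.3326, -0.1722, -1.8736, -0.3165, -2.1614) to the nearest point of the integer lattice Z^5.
(1, 0, -2, 0, -2)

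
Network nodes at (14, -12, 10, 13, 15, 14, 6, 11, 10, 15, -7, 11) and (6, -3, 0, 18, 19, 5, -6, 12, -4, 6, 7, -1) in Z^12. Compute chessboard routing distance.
14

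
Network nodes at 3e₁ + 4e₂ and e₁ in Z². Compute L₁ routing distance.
6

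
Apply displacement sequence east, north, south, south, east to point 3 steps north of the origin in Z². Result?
(2, 2)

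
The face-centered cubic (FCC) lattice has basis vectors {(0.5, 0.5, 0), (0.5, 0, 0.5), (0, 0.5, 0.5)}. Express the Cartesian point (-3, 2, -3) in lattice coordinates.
2b₁ - 8b₂ + 2b₃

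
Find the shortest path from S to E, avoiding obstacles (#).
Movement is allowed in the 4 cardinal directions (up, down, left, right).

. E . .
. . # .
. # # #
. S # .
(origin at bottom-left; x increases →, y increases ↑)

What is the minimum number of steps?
5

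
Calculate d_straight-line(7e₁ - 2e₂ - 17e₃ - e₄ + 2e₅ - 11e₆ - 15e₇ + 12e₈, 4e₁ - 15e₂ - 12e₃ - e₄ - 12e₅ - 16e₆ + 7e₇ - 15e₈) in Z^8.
40.4599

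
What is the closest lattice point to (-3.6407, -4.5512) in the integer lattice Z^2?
(-4, -5)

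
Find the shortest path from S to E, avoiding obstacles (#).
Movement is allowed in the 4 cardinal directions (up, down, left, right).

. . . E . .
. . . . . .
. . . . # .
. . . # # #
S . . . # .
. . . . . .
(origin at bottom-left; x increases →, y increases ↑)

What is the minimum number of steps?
7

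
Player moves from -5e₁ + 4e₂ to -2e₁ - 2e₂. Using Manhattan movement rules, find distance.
9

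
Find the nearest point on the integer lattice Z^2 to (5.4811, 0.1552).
(5, 0)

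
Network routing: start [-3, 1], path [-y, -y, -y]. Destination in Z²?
(-3, -2)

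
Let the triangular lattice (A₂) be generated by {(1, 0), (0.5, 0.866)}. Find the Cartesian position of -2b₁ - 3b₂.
(-3.5, -2.598)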